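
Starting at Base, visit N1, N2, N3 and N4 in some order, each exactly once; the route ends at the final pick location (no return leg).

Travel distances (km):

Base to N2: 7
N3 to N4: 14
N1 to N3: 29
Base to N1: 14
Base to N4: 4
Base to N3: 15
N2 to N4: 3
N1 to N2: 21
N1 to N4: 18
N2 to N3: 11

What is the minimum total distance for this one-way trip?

There are 4! = 24 possible orderings.
Base - N1 - N2 - N3 - N4: 14+21+11+14 = 60
Base - N1 - N2 - N4 - N3: 14+21+3+14 = 52
Base - N1 - N3 - N2 - N4: 14+29+11+3 = 57
Base - N1 - N3 - N4 - N2: 14+29+14+3 = 60
Base - N1 - N4 - N2 - N3: 14+18+3+11 = 46
Base - N1 - N4 - N3 - N2: 14+18+14+11 = 57
Base - N2 - N1 - N3 - N4: 7+21+29+14 = 71
Base - N2 - N1 - N4 - N3: 7+21+18+14 = 60
Base - N2 - N3 - N1 - N4: 7+11+29+18 = 65
Base - N2 - N3 - N4 - N1: 7+11+14+18 = 50
Base - N2 - N4 - N1 - N3: 7+3+18+29 = 57
Base - N2 - N4 - N3 - N1: 7+3+14+29 = 53
Base - N3 - N1 - N2 - N4: 15+29+21+3 = 68
Base - N3 - N1 - N4 - N2: 15+29+18+3 = 65
… (10 more)
The minimum is 46.
One shortest path: Base → N1 → N4 → N2 → N3.

Shortest open route: 46 km.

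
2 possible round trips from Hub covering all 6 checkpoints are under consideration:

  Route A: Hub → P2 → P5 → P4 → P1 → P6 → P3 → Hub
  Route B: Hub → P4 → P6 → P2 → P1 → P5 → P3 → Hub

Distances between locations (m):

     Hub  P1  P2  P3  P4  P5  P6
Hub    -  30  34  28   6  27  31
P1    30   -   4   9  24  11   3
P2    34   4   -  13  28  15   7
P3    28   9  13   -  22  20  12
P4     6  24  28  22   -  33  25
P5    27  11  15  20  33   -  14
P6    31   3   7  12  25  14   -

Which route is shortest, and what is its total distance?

101 m — Route B is the shortest.

Route A: 34 + 15 + 33 + 24 + 3 + 12 + 28 = 149
Route B: 6 + 25 + 7 + 4 + 11 + 20 + 28 = 101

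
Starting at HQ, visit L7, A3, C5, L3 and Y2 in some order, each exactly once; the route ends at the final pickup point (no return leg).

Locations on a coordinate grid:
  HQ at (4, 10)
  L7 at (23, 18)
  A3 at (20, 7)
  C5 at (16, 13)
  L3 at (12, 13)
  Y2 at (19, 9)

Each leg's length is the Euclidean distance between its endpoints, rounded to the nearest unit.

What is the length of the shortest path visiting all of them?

There are 5! = 120 possible orderings.
HQ - L7 - A3 - C5 - L3 - Y2: 21+11+7+4+8 = 51
HQ - L7 - A3 - C5 - Y2 - L3: 21+11+7+5+8 = 52
HQ - L7 - A3 - L3 - C5 - Y2: 21+11+10+4+5 = 51
HQ - L7 - A3 - L3 - Y2 - C5: 21+11+10+8+5 = 55
HQ - L7 - A3 - Y2 - C5 - L3: 21+11+2+5+4 = 43
HQ - L7 - A3 - Y2 - L3 - C5: 21+11+2+8+4 = 46
HQ - L7 - C5 - A3 - L3 - Y2: 21+9+7+10+8 = 55
HQ - L7 - C5 - A3 - Y2 - L3: 21+9+7+2+8 = 47
HQ - L7 - C5 - L3 - A3 - Y2: 21+9+4+10+2 = 46
HQ - L7 - C5 - L3 - Y2 - A3: 21+9+4+8+2 = 44
HQ - L7 - C5 - Y2 - A3 - L3: 21+9+5+2+10 = 47
HQ - L7 - C5 - Y2 - L3 - A3: 21+9+5+8+10 = 53
HQ - L7 - L3 - A3 - C5 - Y2: 21+12+10+7+5 = 55
HQ - L7 - L3 - A3 - Y2 - C5: 21+12+10+2+5 = 50
… (106 more)
HQ - L3 - C5 - Y2 - A3 - L7: 9+4+5+2+11 = 31  ← best
The minimum is 31.
One shortest path: HQ → L3 → C5 → Y2 → A3 → L7.

Minimum one-way distance = 31.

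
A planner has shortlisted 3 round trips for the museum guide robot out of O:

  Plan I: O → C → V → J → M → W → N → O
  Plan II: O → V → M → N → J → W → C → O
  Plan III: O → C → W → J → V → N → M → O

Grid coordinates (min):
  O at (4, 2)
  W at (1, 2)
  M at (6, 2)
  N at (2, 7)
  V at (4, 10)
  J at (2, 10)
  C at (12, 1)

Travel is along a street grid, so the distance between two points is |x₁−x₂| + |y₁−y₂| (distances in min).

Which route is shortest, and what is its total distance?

Shortest is Plan III, total 48 min.

Plan I: 9 + 17 + 2 + 12 + 5 + 6 + 7 = 58
Plan II: 8 + 10 + 9 + 3 + 9 + 12 + 9 = 60
Plan III: 9 + 12 + 9 + 2 + 5 + 9 + 2 = 48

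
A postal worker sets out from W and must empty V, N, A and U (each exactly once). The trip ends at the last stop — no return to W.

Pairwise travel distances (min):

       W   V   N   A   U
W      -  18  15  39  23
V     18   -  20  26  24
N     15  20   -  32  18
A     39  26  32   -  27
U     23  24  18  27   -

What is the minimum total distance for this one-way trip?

Shortest open route: 83 min.

There are 4! = 24 possible orderings.
W - V - N - A - U: 18+20+32+27 = 97
W - V - N - U - A: 18+20+18+27 = 83
W - V - A - N - U: 18+26+32+18 = 94
W - V - A - U - N: 18+26+27+18 = 89
W - V - U - N - A: 18+24+18+32 = 92
W - V - U - A - N: 18+24+27+32 = 101
W - N - V - A - U: 15+20+26+27 = 88
W - N - V - U - A: 15+20+24+27 = 86
W - N - A - V - U: 15+32+26+24 = 97
W - N - A - U - V: 15+32+27+24 = 98
W - N - U - V - A: 15+18+24+26 = 83
W - N - U - A - V: 15+18+27+26 = 86
W - A - V - N - U: 39+26+20+18 = 103
W - A - V - U - N: 39+26+24+18 = 107
… (10 more)
The minimum is 83.
One shortest path: W → V → N → U → A.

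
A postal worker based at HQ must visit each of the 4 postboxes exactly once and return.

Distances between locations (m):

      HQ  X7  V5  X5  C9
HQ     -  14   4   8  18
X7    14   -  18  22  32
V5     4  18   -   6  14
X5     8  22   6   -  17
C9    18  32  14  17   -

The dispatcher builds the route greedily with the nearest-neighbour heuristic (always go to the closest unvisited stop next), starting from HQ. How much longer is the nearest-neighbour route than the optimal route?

From HQ: V5=4, X5=8, X7=14, C9=18 → choose V5 (4).
From V5: X5=6, C9=14, X7=18 → choose X5 (6).
From X5: C9=17, X7=22 → choose C9 (17).
From C9: X7=32 → choose X7 (32).
NN route HQ → V5 → X5 → C9 → X7 → HQ costs 73.
Optimal: HQ → X7 → V5 → C9 → X5 → HQ costs 71 (by enumerating all 12 distinct tours).
Excess = 73 − 71 = 2.

The nearest-neighbour route is 2 m longer than optimal.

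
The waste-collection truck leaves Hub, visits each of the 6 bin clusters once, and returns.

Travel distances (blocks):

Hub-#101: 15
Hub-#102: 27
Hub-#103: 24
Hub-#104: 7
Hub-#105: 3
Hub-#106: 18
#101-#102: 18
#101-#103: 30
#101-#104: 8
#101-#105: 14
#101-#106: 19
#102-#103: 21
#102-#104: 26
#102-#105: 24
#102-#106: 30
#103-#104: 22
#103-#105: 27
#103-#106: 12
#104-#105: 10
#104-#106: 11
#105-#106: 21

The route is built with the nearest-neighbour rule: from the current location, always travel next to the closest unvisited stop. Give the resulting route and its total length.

At Hub the remaining stops are #105 3, #104 7, #101 15, #106 18, #103 24, #102 27; go to #105.
At #105 the remaining stops are #104 10, #101 14, #106 21, #102 24, #103 27; go to #104.
At #104 the remaining stops are #101 8, #106 11, #103 22, #102 26; go to #101.
At #101 the remaining stops are #102 18, #106 19, #103 30; go to #102.
At #102 the remaining stops are #103 21, #106 30; go to #103.
At #103 the remaining stops are #106 12; go to #106.
Return #106→Hub: 18.
Total = 3 + 10 + 8 + 18 + 21 + 12 + 18 = 90.

Total distance 90 blocks via the nearest-neighbour route Hub → #105 → #104 → #101 → #102 → #103 → #106 → Hub.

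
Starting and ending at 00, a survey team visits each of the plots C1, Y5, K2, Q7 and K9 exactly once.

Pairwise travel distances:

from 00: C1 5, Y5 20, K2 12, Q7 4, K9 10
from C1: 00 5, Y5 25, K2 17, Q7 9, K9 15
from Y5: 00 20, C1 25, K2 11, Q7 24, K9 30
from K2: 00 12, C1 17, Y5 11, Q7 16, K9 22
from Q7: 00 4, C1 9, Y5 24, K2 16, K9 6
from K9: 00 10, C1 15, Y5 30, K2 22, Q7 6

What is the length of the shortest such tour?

Shortest round trip = 73.

00 → C1 → Y5 → K2 → Q7 → K9 → 00: 5+25+11+16+6+10 = 73
00 → C1 → Y5 → K2 → K9 → Q7 → 00: 5+25+11+22+6+4 = 73
00 → C1 → Y5 → Q7 → K2 → K9 → 00: 5+25+24+16+22+10 = 102
00 → C1 → Y5 → Q7 → K9 → K2 → 00: 5+25+24+6+22+12 = 94
00 → C1 → Y5 → K9 → K2 → Q7 → 00: 5+25+30+22+16+4 = 102
00 → C1 → Y5 → K9 → Q7 → K2 → 00: 5+25+30+6+16+12 = 94
00 → C1 → K2 → Y5 → Q7 → K9 → 00: 5+17+11+24+6+10 = 73
00 → C1 → K2 → Y5 → K9 → Q7 → 00: 5+17+11+30+6+4 = 73
00 → C1 → K2 → Q7 → Y5 → K9 → 00: 5+17+16+24+30+10 = 102
00 → C1 → K2 → Q7 → K9 → Y5 → 00: 5+17+16+6+30+20 = 94
00 → C1 → K2 → K9 → Y5 → Q7 → 00: 5+17+22+30+24+4 = 102
00 → C1 → K2 → K9 → Q7 → Y5 → 00: 5+17+22+6+24+20 = 94
00 → C1 → Q7 → Y5 → K2 → K9 → 00: 5+9+24+11+22+10 = 81
00 → C1 → Q7 → Y5 → K9 → K2 → 00: 5+9+24+30+22+12 = 102
… (46 more)
The minimum is 73.
One optimal route: 00 → C1 → Y5 → K2 → Q7 → K9 → 00 (or its reverse).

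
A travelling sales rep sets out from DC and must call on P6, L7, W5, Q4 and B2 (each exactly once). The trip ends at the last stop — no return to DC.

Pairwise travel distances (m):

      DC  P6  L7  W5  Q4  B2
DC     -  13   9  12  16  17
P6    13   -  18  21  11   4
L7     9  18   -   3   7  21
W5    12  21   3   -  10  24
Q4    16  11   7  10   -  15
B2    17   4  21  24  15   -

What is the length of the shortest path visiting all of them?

There are 5! = 120 possible orderings.
DC - P6 - L7 - W5 - Q4 - B2: 13+18+3+10+15 = 59
DC - P6 - L7 - W5 - B2 - Q4: 13+18+3+24+15 = 73
DC - P6 - L7 - Q4 - W5 - B2: 13+18+7+10+24 = 72
DC - P6 - L7 - Q4 - B2 - W5: 13+18+7+15+24 = 77
DC - P6 - L7 - B2 - W5 - Q4: 13+18+21+24+10 = 86
DC - P6 - L7 - B2 - Q4 - W5: 13+18+21+15+10 = 77
DC - P6 - W5 - L7 - Q4 - B2: 13+21+3+7+15 = 59
DC - P6 - W5 - L7 - B2 - Q4: 13+21+3+21+15 = 73
DC - P6 - W5 - Q4 - L7 - B2: 13+21+10+7+21 = 72
DC - P6 - W5 - Q4 - B2 - L7: 13+21+10+15+21 = 80
DC - P6 - W5 - B2 - L7 - Q4: 13+21+24+21+7 = 86
DC - P6 - W5 - B2 - Q4 - L7: 13+21+24+15+7 = 80
DC - P6 - Q4 - L7 - W5 - B2: 13+11+7+3+24 = 58
DC - P6 - Q4 - L7 - B2 - W5: 13+11+7+21+24 = 76
… (106 more)
DC - L7 - W5 - Q4 - P6 - B2: 9+3+10+11+4 = 37  ← best
The minimum is 37.
One shortest path: DC → L7 → W5 → Q4 → P6 → B2.

Minimum one-way distance = 37 m.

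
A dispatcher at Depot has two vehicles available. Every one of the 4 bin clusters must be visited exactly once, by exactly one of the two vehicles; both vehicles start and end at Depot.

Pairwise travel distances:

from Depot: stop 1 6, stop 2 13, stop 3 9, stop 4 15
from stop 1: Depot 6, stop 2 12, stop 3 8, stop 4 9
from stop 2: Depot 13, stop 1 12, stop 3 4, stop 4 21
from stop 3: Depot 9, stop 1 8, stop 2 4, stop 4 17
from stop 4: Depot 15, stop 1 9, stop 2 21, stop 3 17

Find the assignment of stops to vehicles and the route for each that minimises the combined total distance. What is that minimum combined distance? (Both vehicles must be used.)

56 — the smallest possible combined total.

Check every non-empty split of the stops between the two vehicles; for each half take its own optimal tour:
  {stop 1} + {stop 2, stop 3, stop 4}: 12 + 49 = 61
  {stop 2} + {stop 1, stop 3, stop 4}: 26 + 41 = 67
  {stop 1, stop 2} + {stop 3, stop 4}: 31 + 41 = 72
  {stop 3} + {stop 1, stop 2, stop 4}: 18 + 49 = 67
  {stop 1, stop 3} + {stop 2, stop 4}: 23 + 49 = 72
  {stop 2, stop 3} + {stop 1, stop 4}: 26 + 30 = 56
  … (7 splits in total)
Best: vehicle 1 Depot → stop 2 → stop 3 → Depot = 26; vehicle 2 Depot → stop 1 → stop 4 → Depot = 30; combined 56.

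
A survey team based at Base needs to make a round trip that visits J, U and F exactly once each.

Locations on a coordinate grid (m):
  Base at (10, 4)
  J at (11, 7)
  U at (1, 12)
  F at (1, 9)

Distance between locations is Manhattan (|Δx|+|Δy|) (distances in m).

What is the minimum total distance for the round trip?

Minimum total distance: 36 m.

With 3 stops there are 3!/2 = 3 distinct round trips (a route and its reverse cost the same).
Base-J-U-F-Base: 4+15+3+14 = 36
Base-J-F-U-Base: 4+12+3+17 = 36
Base-U-J-F-Base: 17+15+12+14 = 58
The minimum is 36.
One optimal route: Base → J → U → F → Base (or its reverse).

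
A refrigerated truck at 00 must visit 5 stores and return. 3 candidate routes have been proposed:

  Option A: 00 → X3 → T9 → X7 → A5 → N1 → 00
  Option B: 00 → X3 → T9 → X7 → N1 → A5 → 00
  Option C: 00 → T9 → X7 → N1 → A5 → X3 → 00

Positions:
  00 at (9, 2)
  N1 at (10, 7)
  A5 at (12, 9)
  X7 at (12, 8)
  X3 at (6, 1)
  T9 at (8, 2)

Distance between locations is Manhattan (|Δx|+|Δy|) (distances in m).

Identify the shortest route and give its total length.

Option A: 4 + 3 + 10 + 1 + 4 + 6 = 28
Option B: 4 + 3 + 10 + 3 + 4 + 10 = 34
Option C: 1 + 10 + 3 + 4 + 14 + 4 = 36

28 m — Option A is the shortest.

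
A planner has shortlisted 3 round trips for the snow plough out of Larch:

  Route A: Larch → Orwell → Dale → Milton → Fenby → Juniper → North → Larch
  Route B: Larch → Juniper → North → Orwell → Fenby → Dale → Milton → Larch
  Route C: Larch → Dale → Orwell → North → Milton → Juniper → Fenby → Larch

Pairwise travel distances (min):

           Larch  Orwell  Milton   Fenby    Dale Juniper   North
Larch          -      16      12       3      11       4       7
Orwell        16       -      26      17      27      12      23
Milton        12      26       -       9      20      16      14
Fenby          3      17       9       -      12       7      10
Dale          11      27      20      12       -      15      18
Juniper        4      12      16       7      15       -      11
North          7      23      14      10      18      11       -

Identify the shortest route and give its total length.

Route A: 16 + 27 + 20 + 9 + 7 + 11 + 7 = 97
Route B: 4 + 11 + 23 + 17 + 12 + 20 + 12 = 99
Route C: 11 + 27 + 23 + 14 + 16 + 7 + 3 = 101

97 min — Route A is the shortest.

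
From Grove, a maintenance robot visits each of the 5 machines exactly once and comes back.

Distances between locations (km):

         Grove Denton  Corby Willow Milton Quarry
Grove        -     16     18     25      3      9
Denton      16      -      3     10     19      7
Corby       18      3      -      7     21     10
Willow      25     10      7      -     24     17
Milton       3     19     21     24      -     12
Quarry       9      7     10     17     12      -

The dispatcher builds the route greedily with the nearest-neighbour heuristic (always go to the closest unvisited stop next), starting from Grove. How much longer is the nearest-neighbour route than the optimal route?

The nearest-neighbour route is 4 km longer than optimal.

Grove: Milton=3, Quarry=9, Denton=16, Corby=18, Willow=25 ⇒ Milton
Milton: Quarry=12, Denton=19, Corby=21, Willow=24 ⇒ Quarry
Quarry: Denton=7, Corby=10, Willow=17 ⇒ Denton
Denton: Corby=3, Willow=10 ⇒ Corby
Corby: Willow=7 ⇒ Willow
NN route Grove → Milton → Quarry → Denton → Corby → Willow → Grove costs 57.
Optimal: Grove → Milton → Willow → Corby → Denton → Quarry → Grove costs 53 (by enumerating all 60 distinct tours).
Excess = 57 − 53 = 4.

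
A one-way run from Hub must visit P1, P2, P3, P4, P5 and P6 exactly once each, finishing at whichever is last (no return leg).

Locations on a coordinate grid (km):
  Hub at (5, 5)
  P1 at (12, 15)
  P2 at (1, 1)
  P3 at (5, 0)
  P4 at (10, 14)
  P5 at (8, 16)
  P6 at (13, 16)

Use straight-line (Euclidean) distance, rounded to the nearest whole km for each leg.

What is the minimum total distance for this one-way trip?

There are 6! = 720 possible orderings.
Hub → P1 → P2 → P3 → P4 → P5 → P6: 12+18+4+15+3+5 = 57
Hub → P1 → P2 → P3 → P4 → P6 → P5: 12+18+4+15+4+5 = 58
Hub → P1 → P2 → P3 → P5 → P4 → P6: 12+18+4+16+3+4 = 57
Hub → P1 → P2 → P3 → P5 → P6 → P4: 12+18+4+16+5+4 = 59
Hub → P1 → P2 → P3 → P6 → P4 → P5: 12+18+4+18+4+3 = 59
Hub → P1 → P2 → P3 → P6 → P5 → P4: 12+18+4+18+5+3 = 60
Hub → P1 → P2 → P4 → P3 → P5 → P6: 12+18+16+15+16+5 = 82
Hub → P1 → P2 → P4 → P3 → P6 → P5: 12+18+16+15+18+5 = 84
… (712 more)
Hub → P2 → P3 → P5 → P4 → P1 → P6: 6+4+16+3+2+1 = 32  ← best
The minimum is 32.
One shortest path: Hub → P2 → P3 → P5 → P4 → P1 → P6.

32 km — the minimum one-way total.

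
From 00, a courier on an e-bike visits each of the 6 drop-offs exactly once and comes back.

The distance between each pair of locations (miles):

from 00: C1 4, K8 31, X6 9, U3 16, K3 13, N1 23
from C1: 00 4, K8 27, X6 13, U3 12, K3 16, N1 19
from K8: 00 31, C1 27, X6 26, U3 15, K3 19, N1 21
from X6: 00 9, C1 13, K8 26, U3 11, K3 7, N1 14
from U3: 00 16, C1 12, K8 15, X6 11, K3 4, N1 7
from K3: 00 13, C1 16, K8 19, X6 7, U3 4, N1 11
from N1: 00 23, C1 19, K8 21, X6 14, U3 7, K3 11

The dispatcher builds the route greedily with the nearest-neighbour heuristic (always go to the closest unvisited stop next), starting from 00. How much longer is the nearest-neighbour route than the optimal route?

Excess over optimum: 14 miles.

00: C1=4, X6=9, K3=13, U3=16, N1=23, K8=31 ⇒ C1
C1: U3=12, X6=13, K3=16, N1=19, K8=27 ⇒ U3
U3: K3=4, N1=7, X6=11, K8=15 ⇒ K3
K3: X6=7, N1=11, K8=19 ⇒ X6
X6: N1=14, K8=26 ⇒ N1
N1: K8=21 ⇒ K8
NN route 00 → C1 → U3 → K3 → X6 → N1 → K8 → 00 costs 93.
Optimal: 00 → C1 → K8 → N1 → U3 → K3 → X6 → 00 costs 79 (by enumerating all 360 distinct tours).
Excess = 93 − 79 = 14.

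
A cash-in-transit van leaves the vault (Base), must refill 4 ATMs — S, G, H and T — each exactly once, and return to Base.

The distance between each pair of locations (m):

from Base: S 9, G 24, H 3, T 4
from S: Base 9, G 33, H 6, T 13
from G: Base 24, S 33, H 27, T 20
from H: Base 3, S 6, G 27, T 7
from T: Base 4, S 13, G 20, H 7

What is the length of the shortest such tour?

Shortest round trip = 66 m.

Base→S→G→H→T→Base: 9+33+27+7+4 = 80
Base→S→G→T→H→Base: 9+33+20+7+3 = 72
Base→S→H→G→T→Base: 9+6+27+20+4 = 66
Base→S→H→T→G→Base: 9+6+7+20+24 = 66
Base→S→T→G→H→Base: 9+13+20+27+3 = 72
Base→S→T→H→G→Base: 9+13+7+27+24 = 80
Base→G→S→H→T→Base: 24+33+6+7+4 = 74
Base→G→S→T→H→Base: 24+33+13+7+3 = 80
Base→G→H→S→T→Base: 24+27+6+13+4 = 74
Base→G→T→S→H→Base: 24+20+13+6+3 = 66
Base→H→S→G→T→Base: 3+6+33+20+4 = 66
Base→H→G→S→T→Base: 3+27+33+13+4 = 80
The minimum is 66.
One optimal route: Base → S → H → G → T → Base (or its reverse).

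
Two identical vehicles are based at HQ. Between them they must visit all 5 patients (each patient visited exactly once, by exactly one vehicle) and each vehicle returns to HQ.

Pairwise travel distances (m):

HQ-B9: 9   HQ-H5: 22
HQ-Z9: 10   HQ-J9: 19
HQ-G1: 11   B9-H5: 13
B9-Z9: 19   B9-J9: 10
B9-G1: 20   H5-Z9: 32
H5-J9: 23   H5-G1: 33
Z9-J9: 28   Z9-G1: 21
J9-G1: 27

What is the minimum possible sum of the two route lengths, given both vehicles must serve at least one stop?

Try each way of splitting the stops between the two vehicles (each non-empty) and, for each split, find the best tour for each vehicle:
  {B9} + {H5, Z9, J9, G1}: 18 + 103 = 121
  {H5} + {B9, Z9, J9, G1}: 44 + 77 = 121
  {B9, H5} + {Z9, J9, G1}: 44 + 76 = 120
  {Z9} + {B9, H5, J9, G1}: 20 + 83 = 103
  {B9, Z9} + {H5, J9, G1}: 38 + 83 = 121
  {H5, Z9} + {B9, J9, G1}: 64 + 57 = 121
  … (15 splits in total)
Best: vehicle 1 HQ → Z9 → HQ = 20; vehicle 2 HQ → B9 → H5 → J9 → G1 → HQ = 83; combined 103.

103 m — the smallest possible combined total.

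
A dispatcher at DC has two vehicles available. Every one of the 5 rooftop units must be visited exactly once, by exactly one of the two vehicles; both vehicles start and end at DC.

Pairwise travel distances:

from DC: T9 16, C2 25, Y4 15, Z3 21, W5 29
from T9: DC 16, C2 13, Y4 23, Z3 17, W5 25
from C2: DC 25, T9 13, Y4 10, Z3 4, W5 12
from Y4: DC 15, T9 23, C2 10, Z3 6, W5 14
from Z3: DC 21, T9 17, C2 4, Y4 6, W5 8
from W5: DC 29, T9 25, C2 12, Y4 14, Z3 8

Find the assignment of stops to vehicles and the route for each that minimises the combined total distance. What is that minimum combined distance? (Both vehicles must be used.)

Try each way of splitting the stops between the two vehicles (each non-empty) and, for each split, find the best tour for each vehicle:
  {T9} + {C2, Y4, Z3, W5}: 32 + 66 = 98
  {C2} + {T9, Y4, Z3, W5}: 50 + 70 = 120
  {T9, C2} + {Y4, Z3, W5}: 54 + 58 = 112
  {Y4} + {T9, C2, Z3, W5}: 30 + 70 = 100
  {T9, Y4} + {C2, Z3, W5}: 54 + 66 = 120
  {C2, Y4} + {T9, Z3, W5}: 50 + 70 = 120
  … (15 splits in total)
Best: vehicle 1 DC → T9 → DC = 32; vehicle 2 DC → C2 → Z3 → W5 → Y4 → DC = 66; combined 98.

98 — the smallest possible combined total.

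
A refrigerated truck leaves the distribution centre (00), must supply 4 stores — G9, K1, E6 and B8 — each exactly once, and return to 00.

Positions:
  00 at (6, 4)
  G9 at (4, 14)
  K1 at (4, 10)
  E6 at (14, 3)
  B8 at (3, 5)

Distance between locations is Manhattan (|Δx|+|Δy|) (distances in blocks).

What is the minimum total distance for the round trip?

With 4 stops there are 4!/2 = 12 distinct round trips (a route and its reverse cost the same).
00 → G9 → K1 → E6 → B8 → 00: 12+4+17+13+4 = 50
00 → G9 → K1 → B8 → E6 → 00: 12+4+6+13+9 = 44
00 → G9 → E6 → K1 → B8 → 00: 12+21+17+6+4 = 60
00 → G9 → E6 → B8 → K1 → 00: 12+21+13+6+8 = 60
00 → G9 → B8 → K1 → E6 → 00: 12+10+6+17+9 = 54
00 → G9 → B8 → E6 → K1 → 00: 12+10+13+17+8 = 60
00 → K1 → G9 → E6 → B8 → 00: 8+4+21+13+4 = 50
00 → K1 → G9 → B8 → E6 → 00: 8+4+10+13+9 = 44
00 → K1 → E6 → G9 → B8 → 00: 8+17+21+10+4 = 60
00 → K1 → B8 → G9 → E6 → 00: 8+6+10+21+9 = 54
00 → E6 → G9 → K1 → B8 → 00: 9+21+4+6+4 = 44
00 → E6 → K1 → G9 → B8 → 00: 9+17+4+10+4 = 44
The minimum is 44.
One optimal route: 00 → G9 → K1 → B8 → E6 → 00 (or its reverse).

Minimum total distance: 44 blocks.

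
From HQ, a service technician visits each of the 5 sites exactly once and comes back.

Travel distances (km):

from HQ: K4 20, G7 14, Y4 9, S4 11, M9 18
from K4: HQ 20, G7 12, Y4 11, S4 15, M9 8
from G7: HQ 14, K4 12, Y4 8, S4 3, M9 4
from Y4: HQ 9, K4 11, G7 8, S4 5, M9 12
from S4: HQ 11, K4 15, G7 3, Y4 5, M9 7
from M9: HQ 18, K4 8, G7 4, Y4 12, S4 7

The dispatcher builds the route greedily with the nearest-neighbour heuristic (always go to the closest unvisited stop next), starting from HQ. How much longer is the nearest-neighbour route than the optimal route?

From HQ: Y4=9, S4=11, G7=14, M9=18, K4=20 → choose Y4 (9).
From Y4: S4=5, G7=8, K4=11, M9=12 → choose S4 (5).
From S4: G7=3, M9=7, K4=15 → choose G7 (3).
From G7: M9=4, K4=12 → choose M9 (4).
From M9: K4=8 → choose K4 (8).
NN route HQ → Y4 → S4 → G7 → M9 → K4 → HQ costs 49.
Optimal: HQ → Y4 → K4 → M9 → G7 → S4 → HQ costs 46 (by enumerating all 60 distinct tours).
Excess = 49 − 46 = 3.

The nearest-neighbour route is 3 km longer than optimal.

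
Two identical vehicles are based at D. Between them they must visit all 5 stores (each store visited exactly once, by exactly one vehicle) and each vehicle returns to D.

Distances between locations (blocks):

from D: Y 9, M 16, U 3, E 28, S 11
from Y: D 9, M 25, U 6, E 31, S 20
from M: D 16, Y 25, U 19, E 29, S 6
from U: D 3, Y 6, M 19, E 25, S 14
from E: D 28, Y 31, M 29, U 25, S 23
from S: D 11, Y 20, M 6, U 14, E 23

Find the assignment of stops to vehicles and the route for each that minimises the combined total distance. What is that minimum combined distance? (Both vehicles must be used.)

Check every non-empty split of the stops between the two vehicles; for each half take its own optimal tour:
  {Y} + {M, U, E, S}: 18 + 73 = 91
  {M} + {Y, U, E, S}: 32 + 74 = 106
  {Y, M} + {U, E, S}: 50 + 62 = 112
  {U} + {Y, M, E, S}: 6 + 85 = 91
  {Y, U} + {M, E, S}: 18 + 73 = 91
  {M, U} + {Y, E, S}: 38 + 74 = 112
  … (15 splits in total)
Best: vehicle 1 D → Y → D = 18; vehicle 2 D → M → S → E → U → D = 73; combined 91.

Minimum combined distance: 91 blocks.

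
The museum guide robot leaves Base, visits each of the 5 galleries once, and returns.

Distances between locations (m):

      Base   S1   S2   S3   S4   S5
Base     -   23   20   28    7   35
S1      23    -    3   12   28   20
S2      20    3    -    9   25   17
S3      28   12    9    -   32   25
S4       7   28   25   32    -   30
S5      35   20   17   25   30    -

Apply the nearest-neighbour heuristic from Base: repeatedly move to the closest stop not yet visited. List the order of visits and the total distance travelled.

Base → [S4:7 / S2:20 / S1:23 / S3:28 / S5:35] → S4 (7)
S4 → [S2:25 / S1:28 / S5:30 / S3:32] → S2 (25)
S2 → [S1:3 / S3:9 / S5:17] → S1 (3)
S1 → [S3:12 / S5:20] → S3 (12)
S3 → [S5:25] → S5 (25)
Return S5→Base: 35.
Total = 7 + 25 + 3 + 12 + 25 + 35 = 107.

Nearest-neighbour total = 107 m; route Base → S4 → S2 → S1 → S3 → S5 → Base.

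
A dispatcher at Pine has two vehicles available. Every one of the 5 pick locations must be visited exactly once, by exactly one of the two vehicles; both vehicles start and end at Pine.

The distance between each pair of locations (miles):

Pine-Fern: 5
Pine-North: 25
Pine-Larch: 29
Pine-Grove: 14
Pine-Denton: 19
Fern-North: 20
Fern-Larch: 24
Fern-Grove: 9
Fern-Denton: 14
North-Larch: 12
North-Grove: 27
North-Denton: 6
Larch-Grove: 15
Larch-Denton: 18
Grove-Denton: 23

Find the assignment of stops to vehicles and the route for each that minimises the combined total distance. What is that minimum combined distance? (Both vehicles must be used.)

Minimum combined distance: 76 miles.

There are 2^4 − 1 = 15 ways to divide the 5 stops into two non-empty groups. For each, the best each vehicle can do is its own shortest tour through its group:
  {Fern} + {North, Larch, Grove, Denton}: 10 + 66 = 76
  {North} + {Fern, Larch, Grove, Denton}: 50 + 66 = 116
  {Fern, North} + {Larch, Grove, Denton}: 50 + 66 = 116
  {Larch} + {Fern, North, Grove, Denton}: 58 + 66 = 124
  {Fern, Larch} + {North, Grove, Denton}: 58 + 66 = 124
  {North, Larch} + {Fern, Grove, Denton}: 66 + 56 = 122
  … (15 splits in total)
Best: vehicle 1 Pine → Fern → Pine = 10; vehicle 2 Pine → Grove → Larch → North → Denton → Pine = 66; combined 76.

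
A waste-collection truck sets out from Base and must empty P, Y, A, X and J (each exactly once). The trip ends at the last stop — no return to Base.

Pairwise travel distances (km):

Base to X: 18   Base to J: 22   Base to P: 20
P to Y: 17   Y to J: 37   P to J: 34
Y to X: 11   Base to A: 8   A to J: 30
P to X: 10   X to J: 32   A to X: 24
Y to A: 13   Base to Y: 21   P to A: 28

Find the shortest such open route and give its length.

76 km — the minimum one-way total.

There are 5! = 120 possible orderings.
Base→P→Y→A→X→J: 20+17+13+24+32 = 106
Base→P→Y→A→J→X: 20+17+13+30+32 = 112
Base→P→Y→X→A→J: 20+17+11+24+30 = 102
Base→P→Y→X→J→A: 20+17+11+32+30 = 110
Base→P→Y→J→A→X: 20+17+37+30+24 = 128
Base→P→Y→J→X→A: 20+17+37+32+24 = 130
Base→P→A→Y→X→J: 20+28+13+11+32 = 104
Base→P→A→Y→J→X: 20+28+13+37+32 = 130
Base→P→A→X→Y→J: 20+28+24+11+37 = 120
Base→P→A→X→J→Y: 20+28+24+32+37 = 141
Base→P→A→J→Y→X: 20+28+30+37+11 = 126
Base→P→A→J→X→Y: 20+28+30+32+11 = 121
Base→P→X→Y→A→J: 20+10+11+13+30 = 84
Base→P→X→Y→J→A: 20+10+11+37+30 = 108
… (106 more)
Base→A→Y→X→P→J: 8+13+11+10+34 = 76  ← best
The minimum is 76.
One shortest path: Base → A → Y → X → P → J.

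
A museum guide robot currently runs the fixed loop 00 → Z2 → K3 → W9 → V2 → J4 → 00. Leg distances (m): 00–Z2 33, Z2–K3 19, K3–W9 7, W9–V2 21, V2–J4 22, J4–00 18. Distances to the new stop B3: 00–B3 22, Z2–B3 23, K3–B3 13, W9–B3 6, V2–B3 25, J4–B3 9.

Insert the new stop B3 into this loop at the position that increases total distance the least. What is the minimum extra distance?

Minimum extra distance: 10 m, inserting B3 between W9 and V2.

Insertion cost between consecutive stops i–j is d(i,B3) + d(B3,j) − d(i,j):
  between 00 and Z2: 22 + 23 − 33 = 12
  between Z2 and K3: 23 + 13 − 19 = 17
  between K3 and W9: 13 + 6 − 7 = 12
  between W9 and V2: 6 + 25 − 21 = 10
  between V2 and J4: 25 + 9 − 22 = 12
  between J4 and 00: 9 + 22 − 18 = 13
Cheapest insertion is between W9 and V2, adding 10.
New total = 120 + 10 = 130.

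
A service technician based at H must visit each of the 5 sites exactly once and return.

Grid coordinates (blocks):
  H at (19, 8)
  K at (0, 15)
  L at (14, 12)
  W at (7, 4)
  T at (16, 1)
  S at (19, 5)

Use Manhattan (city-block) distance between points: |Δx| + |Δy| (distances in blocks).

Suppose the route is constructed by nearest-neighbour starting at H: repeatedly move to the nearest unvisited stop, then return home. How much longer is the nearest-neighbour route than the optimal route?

H: S=3, L=9, T=10, W=16, K=26 ⇒ S
S: T=7, L=12, W=13, K=29 ⇒ T
T: W=12, L=13, K=30 ⇒ W
W: L=15, K=18 ⇒ L
L: K=17 ⇒ K
NN route H → S → T → W → L → K → H costs 80.
Optimal: H → L → K → W → T → S → H costs 66 (by enumerating all 60 distinct tours).
Excess = 80 − 66 = 14.

The nearest-neighbour route is 14 blocks longer than optimal.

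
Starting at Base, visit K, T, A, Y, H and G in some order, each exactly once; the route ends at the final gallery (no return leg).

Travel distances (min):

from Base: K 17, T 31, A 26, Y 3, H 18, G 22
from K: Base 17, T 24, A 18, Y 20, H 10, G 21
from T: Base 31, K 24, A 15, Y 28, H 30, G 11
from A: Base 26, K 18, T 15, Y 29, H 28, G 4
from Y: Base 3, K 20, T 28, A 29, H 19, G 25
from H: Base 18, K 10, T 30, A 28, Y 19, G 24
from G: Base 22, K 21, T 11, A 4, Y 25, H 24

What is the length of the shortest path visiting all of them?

There are 6! = 720 possible orderings.
Base → K → T → A → Y → H → G: 17+24+15+29+19+24 = 128
Base → K → T → A → Y → G → H: 17+24+15+29+25+24 = 134
Base → K → T → A → H → Y → G: 17+24+15+28+19+25 = 128
Base → K → T → A → H → G → Y: 17+24+15+28+24+25 = 133
Base → K → T → A → G → Y → H: 17+24+15+4+25+19 = 104
Base → K → T → A → G → H → Y: 17+24+15+4+24+19 = 103
Base → K → T → Y → A → H → G: 17+24+28+29+28+24 = 150
Base → K → T → Y → A → G → H: 17+24+28+29+4+24 = 126
… (712 more)
Base → Y → H → K → A → G → T: 3+19+10+18+4+11 = 65  ← best
The minimum is 65.
One shortest path: Base → Y → H → K → A → G → T.

65 min — the minimum one-way total.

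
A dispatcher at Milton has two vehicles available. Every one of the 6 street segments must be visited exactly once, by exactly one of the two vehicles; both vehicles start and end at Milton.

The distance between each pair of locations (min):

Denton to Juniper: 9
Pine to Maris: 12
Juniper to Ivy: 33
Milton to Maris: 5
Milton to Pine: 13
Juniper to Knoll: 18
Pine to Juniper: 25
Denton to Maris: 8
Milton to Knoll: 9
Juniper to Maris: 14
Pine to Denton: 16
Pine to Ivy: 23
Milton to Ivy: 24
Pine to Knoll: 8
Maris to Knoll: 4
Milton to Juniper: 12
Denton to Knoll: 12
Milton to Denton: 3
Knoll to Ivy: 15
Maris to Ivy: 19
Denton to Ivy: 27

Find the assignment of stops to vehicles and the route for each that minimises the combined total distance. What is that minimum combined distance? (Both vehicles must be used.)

Check every non-empty split of the stops between the two vehicles; for each half take its own optimal tour:
  {Pine} + {Denton, Juniper, Maris, Knoll, Ivy}: 26 + 69 = 95
  {Denton} + {Pine, Juniper, Maris, Knoll, Ivy}: 6 + 81 = 87
  {Pine, Denton} + {Juniper, Maris, Knoll, Ivy}: 32 + 69 = 101
  {Juniper} + {Pine, Denton, Maris, Knoll, Ivy}: 24 + 66 = 90
  {Pine, Juniper} + {Denton, Maris, Knoll, Ivy}: 50 + 54 = 104
  {Denton, Juniper} + {Pine, Maris, Knoll, Ivy}: 24 + 60 = 84
  … (31 splits in total)
Best: vehicle 1 Milton → Denton → Juniper → Milton = 24; vehicle 2 Milton → Pine → Knoll → Ivy → Maris → Milton = 60; combined 84.

84 min — the smallest possible combined total.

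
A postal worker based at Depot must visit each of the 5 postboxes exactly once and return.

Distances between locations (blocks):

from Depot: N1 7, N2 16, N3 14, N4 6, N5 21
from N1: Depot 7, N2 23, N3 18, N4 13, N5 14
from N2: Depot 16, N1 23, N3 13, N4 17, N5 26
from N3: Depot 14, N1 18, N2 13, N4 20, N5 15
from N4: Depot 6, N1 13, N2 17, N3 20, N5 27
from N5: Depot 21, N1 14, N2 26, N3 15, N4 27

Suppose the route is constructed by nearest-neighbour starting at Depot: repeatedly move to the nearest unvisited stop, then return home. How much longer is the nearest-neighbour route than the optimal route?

5 blocks longer than the optimal tour.

Depot: N4=6, N1=7, N3=14, N2=16, N5=21 ⇒ N4
N4: N1=13, N2=17, N3=20, N5=27 ⇒ N1
N1: N5=14, N3=18, N2=23 ⇒ N5
N5: N3=15, N2=26 ⇒ N3
N3: N2=13 ⇒ N2
NN route Depot → N4 → N1 → N5 → N3 → N2 → Depot costs 77.
Optimal: Depot → N1 → N5 → N3 → N2 → N4 → Depot costs 72 (by enumerating all 60 distinct tours).
Excess = 77 − 72 = 5.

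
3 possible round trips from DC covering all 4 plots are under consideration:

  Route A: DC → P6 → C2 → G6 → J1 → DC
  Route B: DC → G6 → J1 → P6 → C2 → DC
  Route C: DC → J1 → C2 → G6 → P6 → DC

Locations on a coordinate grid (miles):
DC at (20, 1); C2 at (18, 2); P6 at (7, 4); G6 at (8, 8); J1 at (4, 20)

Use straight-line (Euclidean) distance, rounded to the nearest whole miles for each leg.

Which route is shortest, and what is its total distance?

Route A: 13 + 11 + 12 + 13 + 25 = 74
Route B: 14 + 13 + 16 + 11 + 2 = 56
Route C: 25 + 23 + 12 + 4 + 13 = 77

56 miles — Route B is the shortest.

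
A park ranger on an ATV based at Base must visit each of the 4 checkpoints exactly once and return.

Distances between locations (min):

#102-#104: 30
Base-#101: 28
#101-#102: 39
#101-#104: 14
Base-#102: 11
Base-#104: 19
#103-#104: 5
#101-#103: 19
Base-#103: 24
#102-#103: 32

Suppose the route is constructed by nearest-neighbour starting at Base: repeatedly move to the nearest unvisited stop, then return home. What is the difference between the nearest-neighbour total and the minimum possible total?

Base: #102=11, #104=19, #103=24, #101=28 ⇒ #102
#102: #104=30, #103=32, #101=39 ⇒ #104
#104: #103=5, #101=14 ⇒ #103
#103: #101=19 ⇒ #101
NN route Base → #102 → #104 → #103 → #101 → Base costs 93.
Optimal: Base → #101 → #104 → #103 → #102 → Base costs 90 (by enumerating all 12 distinct tours).
Excess = 93 − 90 = 3.

3 min longer than the optimal tour.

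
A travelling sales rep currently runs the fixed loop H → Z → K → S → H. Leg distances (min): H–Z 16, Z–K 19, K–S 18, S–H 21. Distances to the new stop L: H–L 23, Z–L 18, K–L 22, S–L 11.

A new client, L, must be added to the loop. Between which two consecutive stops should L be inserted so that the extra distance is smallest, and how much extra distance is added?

Insertion cost between consecutive stops i–j is d(i,L) + d(L,j) − d(i,j):
  between H and Z: 23 + 18 − 16 = 25
  between Z and K: 18 + 22 − 19 = 21
  between K and S: 22 + 11 − 18 = 15
  between S and H: 11 + 23 − 21 = 13
Cheapest insertion is between S and H, adding 13.
New total = 74 + 13 = 87.

+13 min — insert L between S and H.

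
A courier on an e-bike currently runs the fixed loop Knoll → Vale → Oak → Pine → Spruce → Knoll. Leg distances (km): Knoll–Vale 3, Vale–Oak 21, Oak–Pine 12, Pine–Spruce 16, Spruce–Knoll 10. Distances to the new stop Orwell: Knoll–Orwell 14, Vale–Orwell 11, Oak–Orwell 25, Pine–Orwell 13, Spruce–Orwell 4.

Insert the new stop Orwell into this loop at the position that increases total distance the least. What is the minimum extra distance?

Insertion cost between consecutive stops i–j is d(i,Orwell) + d(Orwell,j) − d(i,j):
  between Knoll and Vale: 14 + 11 − 3 = 22
  between Vale and Oak: 11 + 25 − 21 = 15
  between Oak and Pine: 25 + 13 − 12 = 26
  between Pine and Spruce: 13 + 4 − 16 = 1
  between Spruce and Knoll: 4 + 14 − 10 = 8
Cheapest insertion is between Pine and Spruce, adding 1.
New total = 62 + 1 = 63.

Minimum extra distance: 1 km, inserting Orwell between Pine and Spruce.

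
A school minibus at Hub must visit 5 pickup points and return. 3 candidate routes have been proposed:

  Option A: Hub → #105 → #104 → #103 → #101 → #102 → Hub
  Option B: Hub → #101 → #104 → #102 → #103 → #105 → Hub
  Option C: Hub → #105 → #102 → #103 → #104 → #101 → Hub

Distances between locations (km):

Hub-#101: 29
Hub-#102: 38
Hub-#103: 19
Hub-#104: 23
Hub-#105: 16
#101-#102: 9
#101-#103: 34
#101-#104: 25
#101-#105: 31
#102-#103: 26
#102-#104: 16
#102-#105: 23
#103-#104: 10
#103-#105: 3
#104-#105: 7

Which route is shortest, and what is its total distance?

114 km — Option A is the shortest.

Option A: 16 + 7 + 10 + 34 + 9 + 38 = 114
Option B: 29 + 25 + 16 + 26 + 3 + 16 = 115
Option C: 16 + 23 + 26 + 10 + 25 + 29 = 129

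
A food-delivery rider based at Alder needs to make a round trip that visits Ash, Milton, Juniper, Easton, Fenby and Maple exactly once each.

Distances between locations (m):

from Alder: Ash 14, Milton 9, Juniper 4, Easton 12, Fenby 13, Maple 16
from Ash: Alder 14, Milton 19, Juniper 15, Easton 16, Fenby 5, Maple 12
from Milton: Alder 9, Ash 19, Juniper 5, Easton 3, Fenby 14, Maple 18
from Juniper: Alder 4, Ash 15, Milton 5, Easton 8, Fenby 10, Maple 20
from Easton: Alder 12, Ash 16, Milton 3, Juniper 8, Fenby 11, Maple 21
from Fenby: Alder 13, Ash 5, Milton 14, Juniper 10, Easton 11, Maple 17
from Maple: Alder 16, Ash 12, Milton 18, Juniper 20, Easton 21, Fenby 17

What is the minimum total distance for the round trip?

56 m — the shortest possible round trip.

With 6 stops there are 6!/2 = 360 distinct round trips (a route and its reverse cost the same).
Alder→Ash→Milton→Juniper→Easton→Fenby→Maple→Alder: 14+19+5+8+11+17+16 = 90
Alder→Ash→Milton→Juniper→Easton→Maple→Fenby→Alder: 14+19+5+8+21+17+13 = 97
Alder→Ash→Milton→Juniper→Fenby→Easton→Maple→Alder: 14+19+5+10+11+21+16 = 96
Alder→Ash→Milton→Juniper→Fenby→Maple→Easton→Alder: 14+19+5+10+17+21+12 = 98
Alder→Ash→Milton→Juniper→Maple→Easton→Fenby→Alder: 14+19+5+20+21+11+13 = 103
Alder→Ash→Milton→Juniper→Maple→Fenby→Easton→Alder: 14+19+5+20+17+11+12 = 98
Alder→Ash→Milton→Easton→Juniper→Fenby→Maple→Alder: 14+19+3+8+10+17+16 = 87
Alder→Ash→Milton→Easton→Juniper→Maple→Fenby→Alder: 14+19+3+8+20+17+13 = 94
… (352 more)
Alder→Juniper→Milton→Easton→Fenby→Ash→Maple→Alder: 4+5+3+11+5+12+16 = 56  ← best
The minimum is 56.
One optimal route: Alder → Juniper → Milton → Easton → Fenby → Ash → Maple → Alder (or its reverse).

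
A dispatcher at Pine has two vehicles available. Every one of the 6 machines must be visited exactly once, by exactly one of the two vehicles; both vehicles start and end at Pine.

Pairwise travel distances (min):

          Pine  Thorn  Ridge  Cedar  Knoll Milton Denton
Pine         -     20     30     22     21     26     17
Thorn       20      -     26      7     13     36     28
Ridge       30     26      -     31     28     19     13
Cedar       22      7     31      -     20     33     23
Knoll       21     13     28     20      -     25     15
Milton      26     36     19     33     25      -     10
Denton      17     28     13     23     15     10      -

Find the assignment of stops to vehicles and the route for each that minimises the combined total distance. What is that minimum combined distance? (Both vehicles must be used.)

There are 2^5 − 1 = 31 ways to divide the 6 stops into two non-empty groups. For each, the best each vehicle can do is its own shortest tour through its group:
  {Thorn} + {Ridge, Cedar, Knoll, Milton, Denton}: 40 + 115 = 155
  {Ridge} + {Thorn, Cedar, Knoll, Milton, Denton}: 60 + 93 = 153
  {Thorn, Ridge} + {Cedar, Knoll, Milton, Denton}: 76 + 93 = 169
  {Cedar} + {Thorn, Ridge, Knoll, Milton, Denton}: 44 + 106 = 150
  {Thorn, Cedar} + {Ridge, Knoll, Milton, Denton}: 49 + 94 = 143
  {Ridge, Cedar} + {Thorn, Knoll, Milton, Denton}: 83 + 84 = 167
  … (31 splits in total)
  {Thorn, Cedar, Knoll} + {Ridge, Milton, Denton}: 63 + 75 = 138  ← best
Best: vehicle 1 Pine → Cedar → Thorn → Knoll → Pine = 63; vehicle 2 Pine → Milton → Ridge → Denton → Pine = 75; combined 138.

Minimum combined distance: 138 min.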